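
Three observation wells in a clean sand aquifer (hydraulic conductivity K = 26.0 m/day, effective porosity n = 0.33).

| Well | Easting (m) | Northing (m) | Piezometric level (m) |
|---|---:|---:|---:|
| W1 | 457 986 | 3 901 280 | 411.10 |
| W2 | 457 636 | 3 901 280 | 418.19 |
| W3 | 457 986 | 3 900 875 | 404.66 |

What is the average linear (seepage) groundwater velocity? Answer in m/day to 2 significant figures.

∂h/∂x = (418.19 − 411.10) / (457636 − 457986) = -0.02026
∂h/∂y = (404.66 − 411.10) / (3900875 − 3901280) = +0.01590
|∇h| = √(-0.02026² + 0.01590²) = 0.02575
Seepage velocity v = K·i/n = 26.0 × 0.02575 / 0.33 = 2.029 m/day.

2.0 m/day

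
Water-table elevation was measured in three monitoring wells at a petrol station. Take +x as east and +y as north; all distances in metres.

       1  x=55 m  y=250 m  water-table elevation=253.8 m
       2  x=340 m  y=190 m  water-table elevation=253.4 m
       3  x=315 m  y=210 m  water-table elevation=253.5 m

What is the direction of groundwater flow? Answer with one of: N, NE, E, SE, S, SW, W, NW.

S

With h = a·x + b·y + c and 1 as origin, the differences give:
  285·a + (-60)·b = -0.4
  260·a + (-40)·b = -0.3
Eliminate b (×(-40) and ×(-60), subtract): 4200·a = -2.00 → a = ∂h/∂x = -0.0004762
Back-substitute: b = ∂h/∂y = +0.004405.
Flow = −∇h = (+0.0004762 east, -0.004405 north), which points south.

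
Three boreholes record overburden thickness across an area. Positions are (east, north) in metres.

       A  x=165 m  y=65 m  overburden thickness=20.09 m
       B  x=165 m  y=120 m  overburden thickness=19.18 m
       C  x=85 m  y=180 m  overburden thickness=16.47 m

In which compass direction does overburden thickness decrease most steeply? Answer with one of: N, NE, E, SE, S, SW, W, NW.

NW

With d = a·x + b·y + c and A as origin, the differences give:
  0·a + 55·b = -0.91
  (-80)·a + 115·b = -3.62
Eliminate b (×115 and ×55, subtract): 4400·a = 94.450 → a = ∂d/∂x = +0.02147
Back-substitute: b = ∂d/∂y = -0.01655.
Steepest decrease is along −∇f = (-0.02147 E, +0.01655 N) → northwest.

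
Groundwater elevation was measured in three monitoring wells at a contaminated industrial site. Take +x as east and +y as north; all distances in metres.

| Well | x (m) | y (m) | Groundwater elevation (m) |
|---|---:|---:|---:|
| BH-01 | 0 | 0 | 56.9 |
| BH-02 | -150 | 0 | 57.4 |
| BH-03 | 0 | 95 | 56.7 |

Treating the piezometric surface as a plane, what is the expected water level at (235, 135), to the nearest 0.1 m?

55.8 m

∂h/∂x = (57.4 − 56.9) / (-150 − 0) = -0.003333
∂h/∂y = (56.7 − 56.9) / (95 − 0) = -0.002105
h(235, 135) = 56.9 + (-0.003333)·(235) + (-0.002105)·(135) = 56.9 -0.783 -0.284 = 55.832 m.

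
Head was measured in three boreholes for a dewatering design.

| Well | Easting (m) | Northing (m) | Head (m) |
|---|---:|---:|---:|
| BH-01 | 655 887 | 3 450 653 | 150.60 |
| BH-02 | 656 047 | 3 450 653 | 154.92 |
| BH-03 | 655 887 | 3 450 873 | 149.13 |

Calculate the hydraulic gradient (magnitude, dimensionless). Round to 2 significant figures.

0.028

∂h/∂x = (154.92 − 150.60) / (656047 − 655887) = +0.02700
∂h/∂y = (149.13 − 150.60) / (3450873 − 3450653) = -0.006682
|∇h| = √(0.02700² + -0.006682²) = 0.02781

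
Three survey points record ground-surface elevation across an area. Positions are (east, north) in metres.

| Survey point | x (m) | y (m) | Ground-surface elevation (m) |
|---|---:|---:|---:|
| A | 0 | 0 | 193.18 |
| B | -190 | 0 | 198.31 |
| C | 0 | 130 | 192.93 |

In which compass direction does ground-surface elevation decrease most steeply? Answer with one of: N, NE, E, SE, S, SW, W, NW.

∂z/∂x = (198.31 − 193.18) / (-190 − 0) = -0.02700
∂z/∂y = (192.93 − 193.18) / (130 − 0) = -0.001923
Steepest decrease is along −∇f = (+0.02700 E, +0.001923 N) → east.

E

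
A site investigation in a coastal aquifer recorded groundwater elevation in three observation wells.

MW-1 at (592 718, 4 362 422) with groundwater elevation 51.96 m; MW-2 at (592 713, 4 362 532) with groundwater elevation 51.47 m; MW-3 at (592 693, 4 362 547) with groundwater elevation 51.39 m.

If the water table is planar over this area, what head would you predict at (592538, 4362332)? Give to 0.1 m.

52.2 m

Three-point gradient (reference MW-1): Δ to MW-2 = (-5, 110, -0.49), Δ to MW-3 = (-25, 125, -0.57).
∂h/∂x = +0.0006824, ∂h/∂y = -0.004424 (det = 2125).
h(592538, 4362332) = 51.96 + (+0.0006824)·(-180) + (-0.004424)·(-90) = 51.96 -0.123 +0.398 = 52.235 m.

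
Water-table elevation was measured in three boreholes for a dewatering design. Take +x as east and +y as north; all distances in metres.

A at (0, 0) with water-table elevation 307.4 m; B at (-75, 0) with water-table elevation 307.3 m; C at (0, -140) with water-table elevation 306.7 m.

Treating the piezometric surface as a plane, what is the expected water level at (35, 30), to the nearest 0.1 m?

307.6 m

∂h/∂x = (307.3 − 307.4) / (-75 − 0) = +0.001333
∂h/∂y = (306.7 − 307.4) / (-140 − 0) = +0.005000
h(35, 30) = 307.4 + (+0.001333)·(35) + (+0.005000)·(30) = 307.4 +0.047 +0.150 = 307.597 m.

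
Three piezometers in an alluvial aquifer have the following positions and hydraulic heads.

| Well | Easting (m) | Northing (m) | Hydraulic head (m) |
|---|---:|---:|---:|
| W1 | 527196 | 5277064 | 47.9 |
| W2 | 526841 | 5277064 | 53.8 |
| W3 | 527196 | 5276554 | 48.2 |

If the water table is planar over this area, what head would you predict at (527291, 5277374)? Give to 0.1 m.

46.1 m

∂h/∂x = (53.8 − 47.9) / (526841 − 527196) = -0.01662
∂h/∂y = (48.2 − 47.9) / (5276554 − 5277064) = -0.0005882
h(527291, 5277374) = 47.9 + (-0.01662)·(95) + (-0.0005882)·(310) = 47.9 -1.579 -0.182 = 46.139 m.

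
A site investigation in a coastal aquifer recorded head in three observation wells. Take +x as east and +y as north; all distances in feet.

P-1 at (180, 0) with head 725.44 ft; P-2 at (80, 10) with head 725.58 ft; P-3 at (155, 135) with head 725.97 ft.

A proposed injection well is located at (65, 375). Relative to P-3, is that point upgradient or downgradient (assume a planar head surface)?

upgradient

With h = a·x + b·y + c and P-1 as origin, the differences give:
  (-100)·a + 10·b = +0.14
  (-25)·a + 135·b = +0.53
Eliminate b (×135 and ×10, subtract): -13250·a = 13.600 → a = ∂h/∂x = -0.001026
Back-substitute: b = ∂h/∂y = +0.003736.
Head at (65, 375) = 725.44 + (-0.001026)·(-115) + (+0.003736)·(375) = 726.96 ft.
That is higher than the 725.97 ft at P-3, so the point is upgradient.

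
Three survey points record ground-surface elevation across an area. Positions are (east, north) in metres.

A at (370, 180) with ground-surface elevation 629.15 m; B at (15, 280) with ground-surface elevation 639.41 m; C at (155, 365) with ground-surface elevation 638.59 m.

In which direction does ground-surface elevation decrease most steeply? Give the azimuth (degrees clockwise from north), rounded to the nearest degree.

140°

Differences from A: to B (Δx, Δy, Δh) = (-355, 100, +10.26); to C = (-215, 185, +9.44).
Determinant of the coordinate differences = (-355)·185 − (-215)·100 = -44175.
∂z/∂x = [(+10.26)·185 − (+9.44)·100] / -44175 = -0.02160
∂z/∂y = [(-355)·(+9.44) − (-215)·(+10.26)] / -44175 = +0.02593
Steepest decrease is along −∇f: components (+0.02160 E, -0.02593 N).
Azimuth = atan2(+0.02160, -0.02593) = 140.2° ≈ 140°.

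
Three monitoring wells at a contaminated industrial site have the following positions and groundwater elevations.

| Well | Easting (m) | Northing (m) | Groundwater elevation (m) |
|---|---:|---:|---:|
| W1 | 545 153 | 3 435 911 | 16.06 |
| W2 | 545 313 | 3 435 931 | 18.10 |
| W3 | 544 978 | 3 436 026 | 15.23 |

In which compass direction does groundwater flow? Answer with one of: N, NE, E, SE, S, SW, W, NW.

Taking W1 as reference: W2−W1 = (160, 20, +2.04); W3−W1 = (-175, 115, -0.83).
Solve a·Δx + b·Δy = Δh: det = 160·115 − (-175)·20 = 21900.
∂h/∂x = [(+2.04)·115 − (-0.83)·20] / 21900 = +0.01147
∂h/∂y = [160·(-0.83) − (-175)·(+2.04)] / 21900 = +0.01024
Flow = −∇h = (-0.01147 east, -0.01024 north), which points southwest.

SW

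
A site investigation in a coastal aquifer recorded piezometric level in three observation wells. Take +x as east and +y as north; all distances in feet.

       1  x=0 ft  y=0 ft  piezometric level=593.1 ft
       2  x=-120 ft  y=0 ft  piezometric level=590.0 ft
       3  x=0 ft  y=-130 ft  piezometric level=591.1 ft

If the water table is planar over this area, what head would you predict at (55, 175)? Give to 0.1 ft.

597.2 ft

∂h/∂x = (590.0 − 593.1) / (-120 − 0) = +0.02583
∂h/∂y = (591.1 − 593.1) / (-130 − 0) = +0.01538
h(55, 175) = 593.1 + (+0.02583)·(55) + (+0.01538)·(175) = 593.1 +1.421 +2.692 = 597.213 ft.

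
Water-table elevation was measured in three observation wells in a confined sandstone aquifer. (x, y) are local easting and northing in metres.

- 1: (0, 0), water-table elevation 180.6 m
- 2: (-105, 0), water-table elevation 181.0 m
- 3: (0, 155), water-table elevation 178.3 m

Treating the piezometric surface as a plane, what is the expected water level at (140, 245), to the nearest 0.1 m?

∂h/∂x = (181.0 − 180.6) / (-105 − 0) = -0.003810
∂h/∂y = (178.3 − 180.6) / (155 − 0) = -0.01484
h(140, 245) = 180.6 + (-0.003810)·(140) + (-0.01484)·(245) = 180.6 -0.533 -3.635 = 176.431 m.

176.4 m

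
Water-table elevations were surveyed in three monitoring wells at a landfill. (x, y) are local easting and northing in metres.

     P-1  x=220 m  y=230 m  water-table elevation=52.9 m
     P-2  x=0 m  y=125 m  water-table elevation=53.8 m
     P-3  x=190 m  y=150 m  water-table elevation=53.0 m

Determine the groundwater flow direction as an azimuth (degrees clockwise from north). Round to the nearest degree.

095°

Taking P-1 as reference: P-2−P-1 = (-220, -105, +0.9); P-3−P-1 = (-30, -80, +0.1).
Solve a·Δx + b·Δy = Δh: det = (-220)·(-80) − (-30)·(-105) = 14450.
∂h/∂x = [(+0.9)·(-80) − (+0.1)·(-105)] / 14450 = -0.004256
∂h/∂y = [(-220)·(+0.1) − (-30)·(+0.9)] / 14450 = +0.0003460
Flow direction (−∇h) has components (+0.004256 E, -0.0003460 N).
Azimuth = atan2(E, N) = atan2(+0.004256, -0.0003460) = 94.6° ≈ 095°.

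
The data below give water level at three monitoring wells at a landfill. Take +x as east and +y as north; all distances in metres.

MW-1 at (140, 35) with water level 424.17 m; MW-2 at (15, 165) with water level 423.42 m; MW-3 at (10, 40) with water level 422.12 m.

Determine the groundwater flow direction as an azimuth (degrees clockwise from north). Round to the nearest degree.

239°

Taking MW-1 as reference: MW-2−MW-1 = (-125, 130, -0.75); MW-3−MW-1 = (-130, 5, -2.05).
Determinant of the coordinate differences = (-125)·5 − (-130)·130 = 16275.
∂h/∂x = [(-0.75)·5 − (-2.05)·130] / 16275 = +0.01614
∂h/∂y = [(-125)·(-2.05) − (-130)·(-0.75)] / 16275 = +0.009754
Flow direction (−∇h) has components (-0.01614 E, -0.009754 N).
Azimuth = atan2(E, N) = atan2(-0.01614, -0.009754) = 238.9° ≈ 239°.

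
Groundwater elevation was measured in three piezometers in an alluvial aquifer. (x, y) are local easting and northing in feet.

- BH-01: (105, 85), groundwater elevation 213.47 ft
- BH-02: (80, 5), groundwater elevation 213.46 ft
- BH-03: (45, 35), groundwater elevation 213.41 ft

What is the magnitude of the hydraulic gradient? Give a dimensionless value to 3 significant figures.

0.00124

Differences from BH-01: to BH-02 (Δx, Δy, Δh) = (-25, -80, -0.01); to BH-03 = (-60, -50, -0.06).
Solve a·Δx + b·Δy = Δh: det = (-25)·(-50) − (-60)·(-80) = -3550.
∂h/∂x = [(-0.01)·(-50) − (-0.06)·(-80)] / -3550 = +0.001211
∂h/∂y = [(-25)·(-0.06) − (-60)·(-0.01)] / -3550 = -0.0002535
|∇h| = √(0.001211² + -0.0002535²) = 0.001237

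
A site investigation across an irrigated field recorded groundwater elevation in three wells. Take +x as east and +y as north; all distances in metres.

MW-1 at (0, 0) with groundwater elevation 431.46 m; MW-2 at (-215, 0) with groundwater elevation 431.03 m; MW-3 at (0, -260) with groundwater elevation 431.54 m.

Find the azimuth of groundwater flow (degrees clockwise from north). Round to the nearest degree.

279°

∂h/∂x = (431.03 − 431.46) / (-215 − 0) = +0.002000
∂h/∂y = (431.54 − 431.46) / (-260 − 0) = -0.0003077
Flow direction (−∇h) has components (-0.002000 E, +0.0003077 N).
Azimuth = atan2(E, N) = atan2(-0.002000, +0.0003077) = 278.7° ≈ 279°.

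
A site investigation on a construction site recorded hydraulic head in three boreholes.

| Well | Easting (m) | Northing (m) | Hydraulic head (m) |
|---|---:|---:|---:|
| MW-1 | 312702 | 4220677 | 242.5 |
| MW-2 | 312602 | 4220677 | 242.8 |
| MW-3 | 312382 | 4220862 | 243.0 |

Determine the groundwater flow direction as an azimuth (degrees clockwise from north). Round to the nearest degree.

Differences from MW-1: to MW-2 (Δx, Δy, Δh) = (-100, 0, +0.3); to MW-3 = (-320, 185, +0.5).
Determinant of the coordinate differences = (-100)·185 − (-320)·0 = -18500.
∂h/∂x = [(+0.3)·185 − (+0.5)·0] / -18500 = -0.003000
∂h/∂y = [(-100)·(+0.5) − (-320)·(+0.3)] / -18500 = -0.002486
Flow direction (−∇h) has components (+0.003000 E, +0.002486 N).
Azimuth = atan2(E, N) = atan2(+0.003000, +0.002486) = 50.3° ≈ 050°.

050°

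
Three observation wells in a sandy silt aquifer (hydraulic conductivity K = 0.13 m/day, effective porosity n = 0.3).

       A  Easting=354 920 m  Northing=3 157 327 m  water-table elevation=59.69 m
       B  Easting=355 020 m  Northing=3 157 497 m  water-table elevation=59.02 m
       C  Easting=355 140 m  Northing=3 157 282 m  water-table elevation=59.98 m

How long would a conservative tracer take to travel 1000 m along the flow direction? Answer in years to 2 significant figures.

With h = a·x + b·y + c and A as origin, the differences give:
  100·a + 170·b = -0.67
  220·a + (-45)·b = +0.29
Eliminate b (×(-45) and ×170, subtract): -41900·a = -19.150 → a = ∂h/∂x = +0.0004570
Back-substitute: b = ∂h/∂y = -0.004210.
|∇h| = √(0.0004570² + -0.004210²) = 0.004235
Seepage velocity v = K·i/n = 0.13 × 0.004235 / 0.3 = 0.001835 m/day.
t = 1000 / 0.001835 = 5.45e+05 days = 1.49e+03 years.

1500 years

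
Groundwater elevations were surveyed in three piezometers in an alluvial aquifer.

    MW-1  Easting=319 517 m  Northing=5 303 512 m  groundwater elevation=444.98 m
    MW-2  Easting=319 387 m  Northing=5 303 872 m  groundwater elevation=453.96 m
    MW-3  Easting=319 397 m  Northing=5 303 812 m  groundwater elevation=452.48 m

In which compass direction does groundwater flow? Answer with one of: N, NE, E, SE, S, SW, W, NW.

S

Three-point gradient (reference MW-1): Δ to MW-2 = (-130, 360, +8.98), Δ to MW-3 = (-120, 300, +7.50).
∂h/∂x = -0.001429, ∂h/∂y = +0.02443 (det = 4200).
Flow = −∇h = (+0.001429 east, -0.02443 north), which points south.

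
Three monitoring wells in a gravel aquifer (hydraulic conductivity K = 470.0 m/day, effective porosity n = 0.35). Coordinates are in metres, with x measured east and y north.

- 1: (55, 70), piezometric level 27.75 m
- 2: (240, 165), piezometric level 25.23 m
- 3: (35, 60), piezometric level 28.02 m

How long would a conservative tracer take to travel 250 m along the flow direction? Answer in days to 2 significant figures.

15 days

Taking 1 as reference: 2−1 = (185, 95, -2.52); 3−1 = (-20, -10, +0.27).
Determinant of the coordinate differences = 185·(-10) − (-20)·95 = 50.
∂h/∂x = [(-2.52)·(-10) − (+0.27)·95] / 50 = -0.009000
∂h/∂y = [185·(+0.27) − (-20)·(-2.52)] / 50 = -0.009000
|∇h| = √(-0.009000² + -0.009000²) = 0.01273
Seepage velocity v = K·i/n = 470.0 × 0.01273 / 0.35 = 17.09 m/day.
t = 250 / 17.09 = 14.63 days.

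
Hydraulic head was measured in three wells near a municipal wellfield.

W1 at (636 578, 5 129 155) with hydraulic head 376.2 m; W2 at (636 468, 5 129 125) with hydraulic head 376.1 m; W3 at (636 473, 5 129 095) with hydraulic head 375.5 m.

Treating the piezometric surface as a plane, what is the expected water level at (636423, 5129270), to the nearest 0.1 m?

Taking W1 as reference: W2−W1 = (-110, -30, -0.1); W3−W1 = (-105, -60, -0.7).
Determinant of the coordinate differences = (-110)·(-60) − (-105)·(-30) = 3450.
∂h/∂x = [(-0.1)·(-60) − (-0.7)·(-30)] / 3450 = -0.004348
∂h/∂y = [(-110)·(-0.7) − (-105)·(-0.1)] / 3450 = +0.01928
h(636423, 5129270) = 376.2 + (-0.004348)·(-155) + (+0.01928)·(115) = 376.2 +0.674 +2.217 = 379.091 m.

379.1 m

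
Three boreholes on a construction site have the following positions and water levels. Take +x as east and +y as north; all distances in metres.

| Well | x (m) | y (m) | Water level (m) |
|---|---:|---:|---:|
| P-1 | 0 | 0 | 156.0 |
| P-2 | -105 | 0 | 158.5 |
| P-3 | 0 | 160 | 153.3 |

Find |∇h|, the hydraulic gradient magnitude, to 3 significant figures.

0.0292

∂h/∂x = (158.5 − 156.0) / (-105 − 0) = -0.02381
∂h/∂y = (153.3 − 156.0) / (160 − 0) = -0.01687
|∇h| = √(-0.02381² + -0.01687²) = 0.02918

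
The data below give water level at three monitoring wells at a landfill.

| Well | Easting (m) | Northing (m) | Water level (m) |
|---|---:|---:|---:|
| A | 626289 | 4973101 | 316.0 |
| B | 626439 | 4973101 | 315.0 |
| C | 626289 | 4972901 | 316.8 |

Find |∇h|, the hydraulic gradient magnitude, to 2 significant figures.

∂h/∂x = (315.0 − 316.0) / (626439 − 626289) = -0.006667
∂h/∂y = (316.8 − 316.0) / (4972901 − 4973101) = -0.004000
|∇h| = √(-0.006667² + -0.004000²) = 0.007775

0.0078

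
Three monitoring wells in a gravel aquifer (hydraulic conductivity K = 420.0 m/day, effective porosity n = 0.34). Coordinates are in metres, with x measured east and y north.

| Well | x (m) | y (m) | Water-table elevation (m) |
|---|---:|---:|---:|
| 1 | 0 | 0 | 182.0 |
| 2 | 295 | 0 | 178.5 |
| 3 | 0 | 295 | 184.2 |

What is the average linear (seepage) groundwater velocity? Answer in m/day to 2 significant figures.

17 m/day

∂h/∂x = (178.5 − 182.0) / (295 − 0) = -0.01186
∂h/∂y = (184.2 − 182.0) / (295 − 0) = +0.007458
|∇h| = √(-0.01186² + 0.007458²) = 0.01401
Seepage velocity v = K·i/n = 420.0 × 0.01401 / 0.34 = 17.31 m/day.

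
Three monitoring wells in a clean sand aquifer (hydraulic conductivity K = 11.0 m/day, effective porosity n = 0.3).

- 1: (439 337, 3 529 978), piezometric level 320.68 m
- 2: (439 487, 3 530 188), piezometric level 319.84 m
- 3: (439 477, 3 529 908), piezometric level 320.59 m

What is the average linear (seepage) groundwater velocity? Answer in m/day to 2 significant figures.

Taking 1 as reference: 2−1 = (150, 210, -0.84); 3−1 = (140, -70, -0.09).
Determinant of the coordinate differences = 150·(-70) − 140·210 = -39900.
∂h/∂x = [(-0.84)·(-70) − (-0.09)·210] / -39900 = -0.001947
∂h/∂y = [150·(-0.09) − 140·(-0.84)] / -39900 = -0.002609
|∇h| = √(-0.001947² + -0.002609²) = 0.003255
Seepage velocity v = K·i/n = 11.0 × 0.003255 / 0.3 = 0.1194 m/day.

0.12 m/day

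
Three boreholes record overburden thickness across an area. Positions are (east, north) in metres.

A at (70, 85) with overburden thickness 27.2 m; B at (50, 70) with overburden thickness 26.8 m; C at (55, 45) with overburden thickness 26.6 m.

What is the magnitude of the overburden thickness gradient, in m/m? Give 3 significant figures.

Differences from A: to B (Δx, Δy, Δh) = (-20, -15, -0.4); to C = (-15, -40, -0.6).
Determinant of the coordinate differences = (-20)·(-40) − (-15)·(-15) = 575.
∂d/∂x = [(-0.4)·(-40) − (-0.6)·(-15)] / 575 = +0.01217
∂d/∂y = [(-20)·(-0.6) − (-15)·(-0.4)] / 575 = +0.01043
|∇f| = √(0.01217² + 0.01043²) = 0.01603 m/m

0.0160 m/m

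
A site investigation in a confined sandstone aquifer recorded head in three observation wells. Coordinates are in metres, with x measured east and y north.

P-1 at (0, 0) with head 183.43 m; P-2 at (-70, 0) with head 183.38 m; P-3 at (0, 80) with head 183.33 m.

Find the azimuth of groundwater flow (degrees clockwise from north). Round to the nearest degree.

330°

∂h/∂x = (183.38 − 183.43) / (-70 − 0) = +0.0007143
∂h/∂y = (183.33 − 183.43) / (80 − 0) = -0.001250
Flow direction (−∇h) has components (-0.0007143 E, +0.001250 N).
Azimuth = atan2(E, N) = atan2(-0.0007143, +0.001250) = 330.3° ≈ 330°.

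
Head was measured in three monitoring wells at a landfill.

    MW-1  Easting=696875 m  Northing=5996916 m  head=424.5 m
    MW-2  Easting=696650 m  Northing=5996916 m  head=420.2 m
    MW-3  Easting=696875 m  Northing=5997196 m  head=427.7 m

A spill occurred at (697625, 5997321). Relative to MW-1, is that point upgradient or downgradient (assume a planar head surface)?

upgradient

∂h/∂x = (420.2 − 424.5) / (696650 − 696875) = +0.01911
∂h/∂y = (427.7 − 424.5) / (5997196 − 5996916) = +0.01143
Head at (697625, 5997321) = 424.5 + (+0.01911)·(750) + (+0.01143)·(405) = 443.46 m.
That is higher than the 424.5 m at MW-1, so the point is upgradient.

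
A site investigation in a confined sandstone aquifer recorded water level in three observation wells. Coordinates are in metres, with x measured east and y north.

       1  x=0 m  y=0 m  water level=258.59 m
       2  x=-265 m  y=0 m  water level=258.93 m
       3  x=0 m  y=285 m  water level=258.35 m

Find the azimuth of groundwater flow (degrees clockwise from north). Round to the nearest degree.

∂h/∂x = (258.93 − 258.59) / (-265 − 0) = -0.001283
∂h/∂y = (258.35 − 258.59) / (285 − 0) = -0.0008421
Flow direction (−∇h) has components (+0.001283 E, +0.0008421 N).
Azimuth = atan2(E, N) = atan2(+0.001283, +0.0008421) = 56.7° ≈ 057°.

057°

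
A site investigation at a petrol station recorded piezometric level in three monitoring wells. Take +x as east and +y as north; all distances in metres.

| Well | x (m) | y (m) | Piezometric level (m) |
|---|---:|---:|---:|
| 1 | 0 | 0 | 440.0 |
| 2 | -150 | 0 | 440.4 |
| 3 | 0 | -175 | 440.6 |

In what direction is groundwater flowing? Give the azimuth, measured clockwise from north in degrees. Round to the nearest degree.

∂h/∂x = (440.4 − 440.0) / (-150 − 0) = -0.002667
∂h/∂y = (440.6 − 440.0) / (-175 − 0) = -0.003429
Flow direction (−∇h) has components (+0.002667 E, +0.003429 N).
Azimuth = atan2(E, N) = atan2(+0.002667, +0.003429) = 37.9° ≈ 038°.

038°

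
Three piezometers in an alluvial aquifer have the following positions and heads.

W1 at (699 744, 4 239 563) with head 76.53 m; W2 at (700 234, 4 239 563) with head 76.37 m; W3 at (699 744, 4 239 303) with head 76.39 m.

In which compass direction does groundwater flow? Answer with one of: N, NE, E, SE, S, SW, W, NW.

SE

∂h/∂x = (76.37 − 76.53) / (700234 − 699744) = -0.0003265
∂h/∂y = (76.39 − 76.53) / (4239303 − 4239563) = +0.0005385
Flow = −∇h = (+0.0003265 east, -0.0005385 north), which points southeast.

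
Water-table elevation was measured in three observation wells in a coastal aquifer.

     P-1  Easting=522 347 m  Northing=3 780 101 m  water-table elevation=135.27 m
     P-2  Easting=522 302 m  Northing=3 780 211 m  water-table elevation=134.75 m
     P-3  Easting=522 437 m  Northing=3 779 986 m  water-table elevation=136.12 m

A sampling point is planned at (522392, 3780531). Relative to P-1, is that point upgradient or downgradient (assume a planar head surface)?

downgradient

Taking P-1 as reference: P-2−P-1 = (-45, 110, -0.52); P-3−P-1 = (90, -115, +0.85).
Determinant of the coordinate differences = (-45)·(-115) − 90·110 = -4725.
∂h/∂x = [(-0.52)·(-115) − (+0.85)·110] / -4725 = +0.007132
∂h/∂y = [(-45)·(+0.85) − 90·(-0.52)] / -4725 = -0.001810
Head at (522392, 3780531) = 135.27 + (+0.007132)·(45) + (-0.001810)·(430) = 134.81 m.
That is lower than the 135.27 m at P-1, so the point is downgradient.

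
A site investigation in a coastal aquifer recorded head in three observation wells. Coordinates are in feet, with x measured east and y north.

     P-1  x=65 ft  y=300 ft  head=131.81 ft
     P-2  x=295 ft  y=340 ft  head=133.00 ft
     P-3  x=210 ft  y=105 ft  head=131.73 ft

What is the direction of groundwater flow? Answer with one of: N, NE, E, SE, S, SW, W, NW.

Differences from P-1: to P-2 (Δx, Δy, Δh) = (230, 40, +1.19); to P-3 = (145, -195, -0.08).
Solve a·Δx + b·Δy = Δh: det = 230·(-195) − 145·40 = -50650.
∂h/∂x = [(+1.19)·(-195) − (-0.08)·40] / -50650 = +0.004518
∂h/∂y = [230·(-0.08) − 145·(+1.19)] / -50650 = +0.003770
Flow = −∇h = (-0.004518 east, -0.003770 north), which points southwest.

SW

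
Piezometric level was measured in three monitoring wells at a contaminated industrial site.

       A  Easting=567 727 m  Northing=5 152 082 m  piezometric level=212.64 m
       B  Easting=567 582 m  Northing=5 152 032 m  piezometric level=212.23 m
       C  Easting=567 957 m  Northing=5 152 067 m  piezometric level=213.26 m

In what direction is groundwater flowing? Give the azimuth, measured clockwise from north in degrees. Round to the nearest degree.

263°

With h = a·x + b·y + c and A as origin, the differences give:
  (-145)·a + (-50)·b = -0.41
  230·a + (-15)·b = +0.62
Eliminate b (×(-15) and ×(-50), subtract): 13675·a = 37.150 → a = ∂h/∂x = +0.002717
Back-substitute: b = ∂h/∂y = +0.0003218.
Flow direction (−∇h) has components (-0.002717 E, -0.0003218 N).
Azimuth = atan2(E, N) = atan2(-0.002717, -0.0003218) = 263.2° ≈ 263°.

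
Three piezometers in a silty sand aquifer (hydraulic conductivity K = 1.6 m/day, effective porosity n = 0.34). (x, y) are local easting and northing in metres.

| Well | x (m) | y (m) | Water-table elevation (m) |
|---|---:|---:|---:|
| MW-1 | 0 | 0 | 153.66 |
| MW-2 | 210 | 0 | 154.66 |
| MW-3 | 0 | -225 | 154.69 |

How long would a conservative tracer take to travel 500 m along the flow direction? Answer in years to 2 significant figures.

44 years

∂h/∂x = (154.66 − 153.66) / (210 − 0) = +0.004762
∂h/∂y = (154.69 − 153.66) / (-225 − 0) = -0.004578
|∇h| = √(0.004762² + -0.004578²) = 0.006606
Seepage velocity v = K·i/n = 1.6 × 0.006606 / 0.34 = 0.03109 m/day.
t = 500 / 0.03109 = 1.608e+04 days = 44 years.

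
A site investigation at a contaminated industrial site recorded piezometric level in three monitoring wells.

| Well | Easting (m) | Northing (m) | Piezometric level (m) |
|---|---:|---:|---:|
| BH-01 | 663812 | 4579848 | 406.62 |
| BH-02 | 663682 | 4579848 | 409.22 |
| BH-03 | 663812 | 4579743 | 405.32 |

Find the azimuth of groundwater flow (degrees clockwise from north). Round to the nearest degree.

122°

∂h/∂x = (409.22 − 406.62) / (663682 − 663812) = -0.02000
∂h/∂y = (405.32 − 406.62) / (4579743 − 4579848) = +0.01238
Flow direction (−∇h) has components (+0.02000 E, -0.01238 N).
Azimuth = atan2(E, N) = atan2(+0.02000, -0.01238) = 121.8° ≈ 122°.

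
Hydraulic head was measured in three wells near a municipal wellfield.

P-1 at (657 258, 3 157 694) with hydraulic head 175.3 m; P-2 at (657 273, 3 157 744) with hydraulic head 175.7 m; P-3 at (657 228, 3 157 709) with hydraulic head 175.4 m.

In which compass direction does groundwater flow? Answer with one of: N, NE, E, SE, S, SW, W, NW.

Differences from P-1: to P-2 (Δx, Δy, Δh) = (15, 50, +0.4); to P-3 = (-30, 15, +0.1).
Determinant of the coordinate differences = 15·15 − (-30)·50 = 1725.
∂h/∂x = [(+0.4)·15 − (+0.1)·50] / 1725 = +0.0005797
∂h/∂y = [15·(+0.1) − (-30)·(+0.4)] / 1725 = +0.007826
Flow = −∇h = (-0.0005797 east, -0.007826 north), which points south.

S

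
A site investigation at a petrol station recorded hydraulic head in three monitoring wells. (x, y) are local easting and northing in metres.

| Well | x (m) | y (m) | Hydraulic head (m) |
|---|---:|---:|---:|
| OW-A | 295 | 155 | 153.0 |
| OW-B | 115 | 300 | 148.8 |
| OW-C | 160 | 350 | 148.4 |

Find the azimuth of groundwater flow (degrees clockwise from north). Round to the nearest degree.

330°

Differences from OW-A: to OW-B (Δx, Δy, Δh) = (-180, 145, -4.2); to OW-C = (-135, 195, -4.6).
Determinant of the coordinate differences = (-180)·195 − (-135)·145 = -15525.
∂h/∂x = [(-4.2)·195 − (-4.6)·145] / -15525 = +0.009791
∂h/∂y = [(-180)·(-4.6) − (-135)·(-4.2)] / -15525 = -0.01681
Flow direction (−∇h) has components (-0.009791 E, +0.01681 N).
Azimuth = atan2(E, N) = atan2(-0.009791, +0.01681) = 329.8° ≈ 330°.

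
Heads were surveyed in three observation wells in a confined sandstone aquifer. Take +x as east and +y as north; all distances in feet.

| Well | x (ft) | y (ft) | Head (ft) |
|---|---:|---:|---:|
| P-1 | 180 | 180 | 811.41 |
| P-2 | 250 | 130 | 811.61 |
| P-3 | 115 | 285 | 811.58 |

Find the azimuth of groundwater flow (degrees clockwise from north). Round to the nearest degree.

With h = a·x + b·y + c and P-1 as origin, the differences give:
  70·a + (-50)·b = +0.20
  (-65)·a + 105·b = +0.17
Eliminate b (×105 and ×(-50), subtract): 4100·a = 29.500 → a = ∂h/∂x = +0.007195
Back-substitute: b = ∂h/∂y = +0.006073.
Flow direction (−∇h) has components (-0.007195 E, -0.006073 N).
Azimuth = atan2(E, N) = atan2(-0.007195, -0.006073) = 229.8° ≈ 230°.

230°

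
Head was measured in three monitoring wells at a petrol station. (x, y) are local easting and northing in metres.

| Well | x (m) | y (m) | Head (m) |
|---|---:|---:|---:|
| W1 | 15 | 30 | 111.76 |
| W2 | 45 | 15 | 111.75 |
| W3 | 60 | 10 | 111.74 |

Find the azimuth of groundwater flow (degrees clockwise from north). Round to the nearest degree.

With h = a·x + b·y + c and W1 as origin, the differences give:
  30·a + (-15)·b = -0.01
  45·a + (-20)·b = -0.02
Eliminate b (×(-20) and ×(-15), subtract): 75·a = -0.100 → a = ∂h/∂x = -0.001333
Back-substitute: b = ∂h/∂y = -0.002000.
Flow direction (−∇h) has components (+0.001333 E, +0.002000 N).
Azimuth = atan2(E, N) = atan2(+0.001333, +0.002000) = 33.7° ≈ 034°.

034°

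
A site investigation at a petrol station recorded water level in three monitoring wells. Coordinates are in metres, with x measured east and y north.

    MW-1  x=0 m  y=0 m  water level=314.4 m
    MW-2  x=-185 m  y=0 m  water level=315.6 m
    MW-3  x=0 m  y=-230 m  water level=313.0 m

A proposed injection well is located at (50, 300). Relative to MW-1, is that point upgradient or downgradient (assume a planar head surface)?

∂h/∂x = (315.6 − 314.4) / (-185 − 0) = -0.006486
∂h/∂y = (313.0 − 314.4) / (-230 − 0) = +0.006087
Head at (50, 300) = 314.4 + (-0.006486)·(50) + (+0.006087)·(300) = 315.90 m.
That is higher than the 314.4 m at MW-1, so the point is upgradient.

upgradient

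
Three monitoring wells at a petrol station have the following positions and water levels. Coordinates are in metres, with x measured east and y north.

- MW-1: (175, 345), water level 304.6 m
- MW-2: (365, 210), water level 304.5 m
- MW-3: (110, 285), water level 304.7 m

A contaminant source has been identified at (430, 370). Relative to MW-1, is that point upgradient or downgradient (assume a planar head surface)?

downgradient

Three-point gradient (reference MW-1): Δ to MW-2 = (190, -135, -0.1), Δ to MW-3 = (-65, -60, +0.1).
∂h/∂x = -0.0009665, ∂h/∂y = -0.0006196 (det = -20175).
Head at (430, 370) = 304.6 + (-0.0009665)·(255) + (-0.0006196)·(25) = 304.34 m.
That is lower than the 304.6 m at MW-1, so the point is downgradient.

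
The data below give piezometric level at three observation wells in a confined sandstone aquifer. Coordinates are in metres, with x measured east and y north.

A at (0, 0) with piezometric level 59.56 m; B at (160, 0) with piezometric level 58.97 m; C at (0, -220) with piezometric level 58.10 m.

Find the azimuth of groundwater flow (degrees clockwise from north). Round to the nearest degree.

151°

∂h/∂x = (58.97 − 59.56) / (160 − 0) = -0.003688
∂h/∂y = (58.10 − 59.56) / (-220 − 0) = +0.006636
Flow direction (−∇h) has components (+0.003688 E, -0.006636 N).
Azimuth = atan2(E, N) = atan2(+0.003688, -0.006636) = 150.9° ≈ 151°.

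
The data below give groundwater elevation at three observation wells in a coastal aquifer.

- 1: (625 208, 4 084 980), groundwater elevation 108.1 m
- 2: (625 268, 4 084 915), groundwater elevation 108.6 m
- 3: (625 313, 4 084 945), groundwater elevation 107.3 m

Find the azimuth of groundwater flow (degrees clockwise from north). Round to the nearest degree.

035°

With h = a·x + b·y + c and 1 as origin, the differences give:
  60·a + (-65)·b = +0.5
  105·a + (-35)·b = -0.8
Eliminate b (×(-35) and ×(-65), subtract): 4725·a = -69.50 → a = ∂h/∂x = -0.01471
Back-substitute: b = ∂h/∂y = -0.02127.
Flow direction (−∇h) has components (+0.01471 E, +0.02127 N).
Azimuth = atan2(E, N) = atan2(+0.01471, +0.02127) = 34.7° ≈ 035°.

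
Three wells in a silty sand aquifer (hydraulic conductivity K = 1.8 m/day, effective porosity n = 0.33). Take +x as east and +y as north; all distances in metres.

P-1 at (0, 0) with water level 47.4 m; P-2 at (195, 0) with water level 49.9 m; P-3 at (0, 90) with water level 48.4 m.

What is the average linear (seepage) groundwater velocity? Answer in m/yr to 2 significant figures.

∂h/∂x = (49.9 − 47.4) / (195 − 0) = +0.01282
∂h/∂y = (48.4 − 47.4) / (90 − 0) = +0.01111
|∇h| = √(0.01282² + 0.01111²) = 0.01696
Seepage velocity v = K·i/n = 1.8 × 0.01696 / 0.33 = 0.09251 m/day = 33.79 m/yr.

34 m/yr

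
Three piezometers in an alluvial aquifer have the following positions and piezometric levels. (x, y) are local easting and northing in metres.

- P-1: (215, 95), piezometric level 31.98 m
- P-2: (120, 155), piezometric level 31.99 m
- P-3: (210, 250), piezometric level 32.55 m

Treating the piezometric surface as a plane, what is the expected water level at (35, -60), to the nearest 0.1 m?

31.0 m

Taking P-1 as reference: P-2−P-1 = (-95, 60, +0.01); P-3−P-1 = (-5, 155, +0.57).
Determinant of the coordinate differences = (-95)·155 − (-5)·60 = -14425.
∂h/∂x = [(+0.01)·155 − (+0.57)·60] / -14425 = +0.002263
∂h/∂y = [(-95)·(+0.57) − (-5)·(+0.01)] / -14425 = +0.003750
h(35, -60) = 31.98 + (+0.002263)·(-180) + (+0.003750)·(-155) = 31.98 -0.407 -0.581 = 30.991 m.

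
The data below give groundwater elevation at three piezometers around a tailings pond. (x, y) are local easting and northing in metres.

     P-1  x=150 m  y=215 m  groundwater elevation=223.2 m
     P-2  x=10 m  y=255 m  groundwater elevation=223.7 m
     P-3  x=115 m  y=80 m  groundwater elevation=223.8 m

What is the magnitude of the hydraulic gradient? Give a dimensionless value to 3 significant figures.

0.00557

Differences from P-1: to P-2 (Δx, Δy, Δh) = (-140, 40, +0.5); to P-3 = (-35, -135, +0.6).
Determinant of the coordinate differences = (-140)·(-135) − (-35)·40 = 20300.
∂h/∂x = [(+0.5)·(-135) − (+0.6)·40] / 20300 = -0.004507
∂h/∂y = [(-140)·(+0.6) − (-35)·(+0.5)] / 20300 = -0.003276
|∇h| = √(-0.004507² + -0.003276²) = 0.005572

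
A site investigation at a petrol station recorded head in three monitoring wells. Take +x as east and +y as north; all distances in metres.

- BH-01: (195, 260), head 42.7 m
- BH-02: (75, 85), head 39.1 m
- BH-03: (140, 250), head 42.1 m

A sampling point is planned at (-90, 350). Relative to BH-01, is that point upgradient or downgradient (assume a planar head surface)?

Taking BH-01 as reference: BH-02−BH-01 = (-120, -175, -3.6); BH-03−BH-01 = (-55, -10, -0.6).
Solve a·Δx + b·Δy = Δh: det = (-120)·(-10) − (-55)·(-175) = -8425.
∂h/∂x = [(-3.6)·(-10) − (-0.6)·(-175)] / -8425 = +0.008190
∂h/∂y = [(-120)·(-0.6) − (-55)·(-3.6)] / -8425 = +0.01496
Head at (-90, 350) = 42.7 + (+0.008190)·(-285) + (+0.01496)·(90) = 41.71 m.
That is lower than the 42.7 m at BH-01, so the point is downgradient.

downgradient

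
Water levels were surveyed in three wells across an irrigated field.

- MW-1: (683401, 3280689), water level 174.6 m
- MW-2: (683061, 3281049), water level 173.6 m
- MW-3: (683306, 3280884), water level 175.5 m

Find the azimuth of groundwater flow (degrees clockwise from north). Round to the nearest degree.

With h = a·x + b·y + c and MW-1 as origin, the differences give:
  (-340)·a + 360·b = -1.0
  (-95)·a + 195·b = +0.9
Eliminate b (×195 and ×360, subtract): -32100·a = -519.00 → a = ∂h/∂x = +0.01617
Back-substitute: b = ∂h/∂y = +0.01249.
Flow direction (−∇h) has components (-0.01617 E, -0.01249 N).
Azimuth = atan2(E, N) = atan2(-0.01617, -0.01249) = 232.3° ≈ 232°.

232°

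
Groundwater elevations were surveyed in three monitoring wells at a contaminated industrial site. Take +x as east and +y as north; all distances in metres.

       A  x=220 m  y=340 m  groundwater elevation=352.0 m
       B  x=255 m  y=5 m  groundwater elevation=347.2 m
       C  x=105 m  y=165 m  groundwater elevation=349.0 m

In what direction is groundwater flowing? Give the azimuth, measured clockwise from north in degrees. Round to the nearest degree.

194°

With h = a·x + b·y + c and A as origin, the differences give:
  35·a + (-335)·b = -4.8
  (-115)·a + (-175)·b = -3.0
Eliminate b (×(-175) and ×(-335), subtract): -44650·a = -165.00 → a = ∂h/∂x = +0.003695
Back-substitute: b = ∂h/∂y = +0.01471.
Flow direction (−∇h) has components (-0.003695 E, -0.01471 N).
Azimuth = atan2(E, N) = atan2(-0.003695, -0.01471) = 194.1° ≈ 194°.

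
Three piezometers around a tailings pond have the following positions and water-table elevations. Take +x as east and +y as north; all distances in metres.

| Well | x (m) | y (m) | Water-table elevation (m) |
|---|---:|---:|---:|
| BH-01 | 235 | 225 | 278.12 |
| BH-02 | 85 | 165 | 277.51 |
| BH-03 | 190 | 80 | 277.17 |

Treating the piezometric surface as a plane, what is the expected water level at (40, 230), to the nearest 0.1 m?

With h = a·x + b·y + c and BH-01 as origin, the differences give:
  (-150)·a + (-60)·b = -0.61
  (-45)·a + (-145)·b = -0.95
Eliminate b (×(-145) and ×(-60), subtract): 19050·a = 31.450 → a = ∂h/∂x = +0.001651
Back-substitute: b = ∂h/∂y = +0.006039.
h(40, 230) = 278.12 + (+0.001651)·(-195) + (+0.006039)·(5) = 278.12 -0.322 +0.030 = 277.828 m.

277.8 m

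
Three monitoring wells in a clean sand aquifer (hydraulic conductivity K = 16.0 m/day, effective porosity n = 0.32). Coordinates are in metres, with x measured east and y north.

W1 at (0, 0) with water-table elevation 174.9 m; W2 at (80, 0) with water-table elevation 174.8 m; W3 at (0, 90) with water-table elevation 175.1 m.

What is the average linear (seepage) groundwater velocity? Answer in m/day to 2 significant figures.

0.13 m/day

∂h/∂x = (174.8 − 174.9) / (80 − 0) = -0.001250
∂h/∂y = (175.1 − 174.9) / (90 − 0) = +0.002222
|∇h| = √(-0.001250² + 0.002222²) = 0.002549
Seepage velocity v = K·i/n = 16.0 × 0.002549 / 0.32 = 0.1275 m/day.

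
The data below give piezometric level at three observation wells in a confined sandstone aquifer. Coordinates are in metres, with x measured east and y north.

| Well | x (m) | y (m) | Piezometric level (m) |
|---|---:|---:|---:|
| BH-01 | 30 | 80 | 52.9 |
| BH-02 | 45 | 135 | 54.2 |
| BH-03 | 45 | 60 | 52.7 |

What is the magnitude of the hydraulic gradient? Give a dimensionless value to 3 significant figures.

0.0240

Taking BH-01 as reference: BH-02−BH-01 = (15, 55, +1.3); BH-03−BH-01 = (15, -20, -0.2).
Determinant of the coordinate differences = 15·(-20) − 15·55 = -1125.
∂h/∂x = [(+1.3)·(-20) − (-0.2)·55] / -1125 = +0.01333
∂h/∂y = [15·(-0.2) − 15·(+1.3)] / -1125 = +0.02000
|∇h| = √(0.01333² + 0.02000²) = 0.02404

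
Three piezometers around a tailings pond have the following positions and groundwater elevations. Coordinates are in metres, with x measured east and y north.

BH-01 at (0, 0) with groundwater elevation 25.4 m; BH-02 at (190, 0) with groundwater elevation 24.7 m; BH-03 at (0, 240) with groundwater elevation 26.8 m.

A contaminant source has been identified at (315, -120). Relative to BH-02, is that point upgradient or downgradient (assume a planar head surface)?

∂h/∂x = (24.7 − 25.4) / (190 − 0) = -0.003684
∂h/∂y = (26.8 − 25.4) / (240 − 0) = +0.005833
Head at (315, -120) = 25.4 + (-0.003684)·(315) + (+0.005833)·(-120) = 23.54 m.
That is lower than the 24.7 m at BH-02, so the point is downgradient.

downgradient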